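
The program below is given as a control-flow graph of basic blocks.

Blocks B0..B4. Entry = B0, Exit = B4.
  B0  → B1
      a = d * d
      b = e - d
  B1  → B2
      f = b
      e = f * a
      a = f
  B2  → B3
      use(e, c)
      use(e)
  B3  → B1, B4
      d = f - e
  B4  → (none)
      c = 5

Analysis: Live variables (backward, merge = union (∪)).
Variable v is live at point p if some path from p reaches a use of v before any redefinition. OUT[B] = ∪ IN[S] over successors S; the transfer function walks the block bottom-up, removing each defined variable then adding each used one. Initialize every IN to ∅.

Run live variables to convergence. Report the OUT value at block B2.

Converged values:
  B0: | IN={c, d, e} | OUT={a, b, c}
  B1: | IN={a, b, c} | OUT={a, b, c, e, f}
  B2: | IN={a, b, c, e, f} | OUT={a, b, c, e, f}
  B3: | IN={a, b, c, e, f} | OUT={a, b, c}
  B4: | IN={} | OUT={}

Merge at B2: OUT[B2] = IN[B3] = {a, b, c, e, f}

Answer: {a, b, c, e, f}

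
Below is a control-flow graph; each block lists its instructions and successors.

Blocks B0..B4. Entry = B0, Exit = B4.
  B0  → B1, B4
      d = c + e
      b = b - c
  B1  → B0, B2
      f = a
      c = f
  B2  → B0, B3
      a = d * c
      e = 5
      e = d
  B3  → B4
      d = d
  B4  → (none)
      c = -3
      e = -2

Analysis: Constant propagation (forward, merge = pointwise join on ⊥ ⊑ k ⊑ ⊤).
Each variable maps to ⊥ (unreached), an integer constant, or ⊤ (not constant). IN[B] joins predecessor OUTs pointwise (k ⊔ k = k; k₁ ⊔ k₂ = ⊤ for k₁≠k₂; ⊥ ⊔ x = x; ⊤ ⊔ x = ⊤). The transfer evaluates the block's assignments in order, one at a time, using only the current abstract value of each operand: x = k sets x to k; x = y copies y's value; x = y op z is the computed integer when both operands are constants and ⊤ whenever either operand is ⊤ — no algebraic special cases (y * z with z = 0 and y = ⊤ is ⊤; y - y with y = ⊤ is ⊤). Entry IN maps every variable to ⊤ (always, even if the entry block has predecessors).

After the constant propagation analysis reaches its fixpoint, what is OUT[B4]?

Converged values:
  B0:  IN=(all ⊤)  OUT=(all ⊤)
  B1:  IN=(all ⊤)  OUT=(all ⊤)
  B2:  IN=(all ⊤)  OUT=(all ⊤)
  B3:  IN=(all ⊤)  OUT=(all ⊤)
  B4:  IN=(all ⊤)  OUT={c:-3, e:-2; rest ⊤}

Merge at B4: IN[B4] = OUT[B0] ⊔ OUT[B3] = {a: ⊤, b: ⊤, c: ⊤, d: ⊤, e: ⊤, f: ⊤}
Applying B4's transfer function to that IN value gives OUT[B4] (row B4 above).

Answer: {a: ⊤, b: ⊤, c: -3, d: ⊤, e: -2, f: ⊤}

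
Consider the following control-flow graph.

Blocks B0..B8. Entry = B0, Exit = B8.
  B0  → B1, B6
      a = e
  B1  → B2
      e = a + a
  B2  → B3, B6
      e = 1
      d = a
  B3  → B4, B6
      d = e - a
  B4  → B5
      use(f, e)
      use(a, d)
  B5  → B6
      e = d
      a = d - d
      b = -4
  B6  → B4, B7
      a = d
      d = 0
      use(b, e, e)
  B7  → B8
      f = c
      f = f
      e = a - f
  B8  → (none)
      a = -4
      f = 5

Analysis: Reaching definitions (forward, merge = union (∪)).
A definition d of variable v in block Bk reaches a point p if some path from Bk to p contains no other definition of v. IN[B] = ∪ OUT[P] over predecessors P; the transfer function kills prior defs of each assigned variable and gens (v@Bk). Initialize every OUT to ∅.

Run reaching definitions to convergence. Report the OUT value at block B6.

Per-block solution:
  B0:  IN={}  OUT={a@B0}
  B1:  IN={a@B0}  OUT={a@B0, e@B1}
  B2:  IN={a@B0, e@B1}  OUT={a@B0, d@B2, e@B2}
  B3:  IN={a@B0, d@B2, e@B2}  OUT={a@B0, d@B3, e@B2}
  B4:  IN={a@B0, a@B6, b@B5, d@B3, d@B6, e@B2, e@B5}  OUT={a@B0, a@B6, b@B5, d@B3, d@B6, e@B2, e@B5}
  B5:  IN={a@B0, a@B6, b@B5, d@B3, d@B6, e@B2, e@B5}  OUT={a@B5, b@B5, d@B3, d@B6, e@B5}
  B6:  IN={a@B0, a@B5, b@B5, d@B2, d@B3, d@B6, e@B2, e@B5}  OUT={a@B6, b@B5, d@B6, e@B2, e@B5}
  B7:  IN={a@B6, b@B5, d@B6, e@B2, e@B5}  OUT={a@B6, b@B5, d@B6, e@B7, f@B7}
  B8:  IN={a@B6, b@B5, d@B6, e@B7, f@B7}  OUT={a@B8, b@B5, d@B6, e@B7, f@B8}

Merge at B6: IN[B6] = OUT[B0] ⊔ OUT[B2] ⊔ OUT[B3] ⊔ OUT[B5] = {a@B0, a@B5, b@B5, d@B2, d@B3, d@B6, e@B2, e@B5}
Applying B6's transfer function to that IN value gives OUT[B6] (row B6 above).

Answer: {a@B6, b@B5, d@B6, e@B2, e@B5}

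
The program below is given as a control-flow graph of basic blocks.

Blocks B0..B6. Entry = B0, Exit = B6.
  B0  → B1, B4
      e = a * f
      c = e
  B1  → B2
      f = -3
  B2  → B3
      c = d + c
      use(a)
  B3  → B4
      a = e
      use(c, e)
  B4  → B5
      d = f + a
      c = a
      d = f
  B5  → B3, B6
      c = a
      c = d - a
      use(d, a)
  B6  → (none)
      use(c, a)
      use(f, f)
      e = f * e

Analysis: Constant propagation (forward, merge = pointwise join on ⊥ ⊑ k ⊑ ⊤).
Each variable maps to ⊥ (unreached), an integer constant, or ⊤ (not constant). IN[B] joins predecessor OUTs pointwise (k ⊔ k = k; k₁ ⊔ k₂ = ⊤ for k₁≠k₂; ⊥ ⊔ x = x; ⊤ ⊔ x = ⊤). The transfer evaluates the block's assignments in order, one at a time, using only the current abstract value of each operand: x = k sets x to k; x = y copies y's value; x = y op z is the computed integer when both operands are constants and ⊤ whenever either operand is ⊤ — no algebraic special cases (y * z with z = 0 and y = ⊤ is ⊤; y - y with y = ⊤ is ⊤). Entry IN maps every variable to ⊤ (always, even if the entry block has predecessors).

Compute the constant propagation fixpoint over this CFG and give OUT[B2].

Answer: {a: ⊤, b: ⊤, c: ⊤, d: ⊤, e: ⊤, f: -3}

Derivation:
Per-block solution:
  B0:   IN=(all ⊤)   OUT=(all ⊤)
  B1:   IN=(all ⊤)   OUT={f:-3; rest ⊤}
  B2:   IN={f:-3; rest ⊤}   OUT={f:-3; rest ⊤}
  B3:   IN=(all ⊤)   OUT=(all ⊤)
  B4:   IN=(all ⊤)   OUT=(all ⊤)
  B5:   IN=(all ⊤)   OUT=(all ⊤)
  B6:   IN=(all ⊤)   OUT=(all ⊤)

Merge at B2: IN[B2] = OUT[B1] = {a: ⊤, b: ⊤, c: ⊤, d: ⊤, e: ⊤, f: -3}
Applying B2's transfer function to that IN value gives OUT[B2] (row B2 above).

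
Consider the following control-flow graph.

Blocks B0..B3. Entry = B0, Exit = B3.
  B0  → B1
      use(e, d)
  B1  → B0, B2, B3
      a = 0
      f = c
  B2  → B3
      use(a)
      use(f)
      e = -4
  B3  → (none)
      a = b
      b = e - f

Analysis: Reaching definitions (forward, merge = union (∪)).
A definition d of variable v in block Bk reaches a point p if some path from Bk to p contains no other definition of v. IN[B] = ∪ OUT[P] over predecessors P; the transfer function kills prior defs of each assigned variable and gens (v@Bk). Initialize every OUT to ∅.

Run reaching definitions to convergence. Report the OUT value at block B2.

Answer: {a@B1, e@B2, f@B1}

Derivation:
Fixpoint table:
  B0: | IN={a@B1, f@B1} | OUT={a@B1, f@B1}
  B1: | IN={a@B1, f@B1} | OUT={a@B1, f@B1}
  B2: | IN={a@B1, f@B1} | OUT={a@B1, e@B2, f@B1}
  B3: | IN={a@B1, e@B2, f@B1} | OUT={a@B3, b@B3, e@B2, f@B1}

Merge at B2: IN[B2] = OUT[B1] = {a@B1, f@B1}
Applying B2's transfer function to that IN value gives OUT[B2] (row B2 above).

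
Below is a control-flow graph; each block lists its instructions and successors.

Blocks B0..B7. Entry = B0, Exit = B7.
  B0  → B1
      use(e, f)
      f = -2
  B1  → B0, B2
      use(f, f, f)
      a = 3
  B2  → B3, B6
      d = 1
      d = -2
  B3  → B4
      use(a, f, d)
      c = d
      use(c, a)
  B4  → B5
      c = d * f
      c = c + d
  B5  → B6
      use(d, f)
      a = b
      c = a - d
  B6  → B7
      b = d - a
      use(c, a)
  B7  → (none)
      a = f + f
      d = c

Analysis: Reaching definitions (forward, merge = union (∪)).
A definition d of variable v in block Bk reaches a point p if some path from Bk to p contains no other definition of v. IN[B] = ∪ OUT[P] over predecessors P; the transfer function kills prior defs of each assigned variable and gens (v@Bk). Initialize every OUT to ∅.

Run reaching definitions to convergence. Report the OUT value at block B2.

Answer: {a@B1, d@B2, f@B0}

Trace:
Converged values:
  B0:  IN={a@B1, f@B0}  OUT={a@B1, f@B0}
  B1:  IN={a@B1, f@B0}  OUT={a@B1, f@B0}
  B2:  IN={a@B1, f@B0}  OUT={a@B1, d@B2, f@B0}
  B3:  IN={a@B1, d@B2, f@B0}  OUT={a@B1, c@B3, d@B2, f@B0}
  B4:  IN={a@B1, c@B3, d@B2, f@B0}  OUT={a@B1, c@B4, d@B2, f@B0}
  B5:  IN={a@B1, c@B4, d@B2, f@B0}  OUT={a@B5, c@B5, d@B2, f@B0}
  B6:  IN={a@B1, a@B5, c@B5, d@B2, f@B0}  OUT={a@B1, a@B5, b@B6, c@B5, d@B2, f@B0}
  B7:  IN={a@B1, a@B5, b@B6, c@B5, d@B2, f@B0}  OUT={a@B7, b@B6, c@B5, d@B7, f@B0}

Merge at B2: IN[B2] = OUT[B1] = {a@B1, f@B0}
Applying B2's transfer function to that IN value gives OUT[B2] (row B2 above).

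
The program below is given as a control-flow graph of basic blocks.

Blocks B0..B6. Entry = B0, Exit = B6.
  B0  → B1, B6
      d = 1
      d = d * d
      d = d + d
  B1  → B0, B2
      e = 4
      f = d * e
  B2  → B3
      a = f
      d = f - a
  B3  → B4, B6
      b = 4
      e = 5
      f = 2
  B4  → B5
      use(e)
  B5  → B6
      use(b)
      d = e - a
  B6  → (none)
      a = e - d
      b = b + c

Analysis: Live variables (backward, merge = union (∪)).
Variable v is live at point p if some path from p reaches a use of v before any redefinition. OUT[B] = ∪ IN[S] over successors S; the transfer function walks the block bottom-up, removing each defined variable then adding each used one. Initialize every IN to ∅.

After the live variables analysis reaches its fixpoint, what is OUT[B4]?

Converged values:
  B0: | IN={b, c, e} | OUT={b, c, d, e}
  B1: | IN={b, c, d} | OUT={b, c, e, f}
  B2: | IN={c, f} | OUT={a, c, d}
  B3: | IN={a, c, d} | OUT={a, b, c, d, e}
  B4: | IN={a, b, c, e} | OUT={a, b, c, e}
  B5: | IN={a, b, c, e} | OUT={b, c, d, e}
  B6: | IN={b, c, d, e} | OUT={}

Merge at B4: OUT[B4] = IN[B5] = {a, b, c, e}

Answer: {a, b, c, e}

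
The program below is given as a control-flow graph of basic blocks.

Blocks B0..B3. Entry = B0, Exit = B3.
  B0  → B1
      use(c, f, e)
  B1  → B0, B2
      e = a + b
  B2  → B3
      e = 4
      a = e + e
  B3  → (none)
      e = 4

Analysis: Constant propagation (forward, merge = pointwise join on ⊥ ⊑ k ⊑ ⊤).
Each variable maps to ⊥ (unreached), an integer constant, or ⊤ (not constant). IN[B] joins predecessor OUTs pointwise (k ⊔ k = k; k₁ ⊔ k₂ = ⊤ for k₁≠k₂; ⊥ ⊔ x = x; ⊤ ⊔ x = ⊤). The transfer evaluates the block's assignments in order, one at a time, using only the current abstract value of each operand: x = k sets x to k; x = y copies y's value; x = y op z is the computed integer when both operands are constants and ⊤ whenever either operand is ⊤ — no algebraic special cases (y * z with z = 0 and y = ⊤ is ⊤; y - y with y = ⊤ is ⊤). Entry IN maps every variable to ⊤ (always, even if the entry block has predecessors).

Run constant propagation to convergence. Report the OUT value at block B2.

Answer: {a: 8, b: ⊤, c: ⊤, d: ⊤, e: 4, f: ⊤}

Trace:
Converged values:
  B0:  IN=(all ⊤)  OUT=(all ⊤)
  B1:  IN=(all ⊤)  OUT=(all ⊤)
  B2:  IN=(all ⊤)  OUT={a:8, e:4; rest ⊤}
  B3:  IN={a:8, e:4; rest ⊤}  OUT={a:8, e:4; rest ⊤}

Merge at B2: IN[B2] = OUT[B1] = {a: ⊤, b: ⊤, c: ⊤, d: ⊤, e: ⊤, f: ⊤}
Applying B2's transfer function to that IN value gives OUT[B2] (row B2 above).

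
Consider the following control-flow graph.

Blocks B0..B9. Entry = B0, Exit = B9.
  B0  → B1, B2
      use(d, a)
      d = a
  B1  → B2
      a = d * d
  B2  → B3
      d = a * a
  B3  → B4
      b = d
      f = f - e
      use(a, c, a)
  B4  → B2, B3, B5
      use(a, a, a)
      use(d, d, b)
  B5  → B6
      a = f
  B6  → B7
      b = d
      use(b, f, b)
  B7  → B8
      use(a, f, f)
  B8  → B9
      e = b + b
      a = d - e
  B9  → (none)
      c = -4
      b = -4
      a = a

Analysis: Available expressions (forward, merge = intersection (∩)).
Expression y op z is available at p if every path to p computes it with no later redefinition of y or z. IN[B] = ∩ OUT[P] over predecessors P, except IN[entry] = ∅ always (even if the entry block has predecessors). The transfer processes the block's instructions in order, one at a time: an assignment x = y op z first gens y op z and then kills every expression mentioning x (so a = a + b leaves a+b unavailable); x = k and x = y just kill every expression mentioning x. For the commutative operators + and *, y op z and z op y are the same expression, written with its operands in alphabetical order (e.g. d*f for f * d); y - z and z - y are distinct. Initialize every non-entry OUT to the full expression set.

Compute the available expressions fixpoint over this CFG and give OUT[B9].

Per-block solution:
  B0: | IN={} | OUT={}
  B1: | IN={} | OUT={d*d}
  B2: | IN={} | OUT={a*a}
  B3: | IN={a*a} | OUT={a*a}
  B4: | IN={a*a} | OUT={a*a}
  B5: | IN={a*a} | OUT={}
  B6: | IN={} | OUT={}
  B7: | IN={} | OUT={}
  B8: | IN={} | OUT={b+b, d-e}
  B9: | IN={b+b, d-e} | OUT={d-e}

Merge at B9: IN[B9] = OUT[B8] = {b+b, d-e}
Applying B9's transfer function to that IN value gives OUT[B9] (row B9 above).

Answer: {d-e}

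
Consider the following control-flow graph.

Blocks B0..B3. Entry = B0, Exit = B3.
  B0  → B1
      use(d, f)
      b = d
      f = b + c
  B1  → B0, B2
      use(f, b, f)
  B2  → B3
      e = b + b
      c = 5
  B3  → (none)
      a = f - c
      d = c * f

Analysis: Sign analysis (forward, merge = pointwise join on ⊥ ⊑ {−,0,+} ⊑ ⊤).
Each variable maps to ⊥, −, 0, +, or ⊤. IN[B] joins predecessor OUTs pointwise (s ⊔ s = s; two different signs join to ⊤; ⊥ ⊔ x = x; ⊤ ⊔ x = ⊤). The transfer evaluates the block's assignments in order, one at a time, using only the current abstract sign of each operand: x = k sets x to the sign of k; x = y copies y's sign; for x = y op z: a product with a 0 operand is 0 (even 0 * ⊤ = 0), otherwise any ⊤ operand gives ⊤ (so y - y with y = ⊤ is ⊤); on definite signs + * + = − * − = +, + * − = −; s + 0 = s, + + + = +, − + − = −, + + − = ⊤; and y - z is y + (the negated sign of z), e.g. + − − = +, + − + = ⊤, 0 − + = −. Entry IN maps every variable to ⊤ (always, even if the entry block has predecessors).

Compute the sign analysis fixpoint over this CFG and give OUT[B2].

Converged values:
  B0:  IN=(all ⊤)  OUT=(all ⊤)
  B1:  IN=(all ⊤)  OUT=(all ⊤)
  B2:  IN=(all ⊤)  OUT={c:+; rest ⊤}
  B3:  IN={c:+; rest ⊤}  OUT={c:+; rest ⊤}

Merge at B2: IN[B2] = OUT[B1] = {a: ⊤, b: ⊤, c: ⊤, d: ⊤, e: ⊤, f: ⊤}
Applying B2's transfer function to that IN value gives OUT[B2] (row B2 above).

Answer: {a: ⊤, b: ⊤, c: +, d: ⊤, e: ⊤, f: ⊤}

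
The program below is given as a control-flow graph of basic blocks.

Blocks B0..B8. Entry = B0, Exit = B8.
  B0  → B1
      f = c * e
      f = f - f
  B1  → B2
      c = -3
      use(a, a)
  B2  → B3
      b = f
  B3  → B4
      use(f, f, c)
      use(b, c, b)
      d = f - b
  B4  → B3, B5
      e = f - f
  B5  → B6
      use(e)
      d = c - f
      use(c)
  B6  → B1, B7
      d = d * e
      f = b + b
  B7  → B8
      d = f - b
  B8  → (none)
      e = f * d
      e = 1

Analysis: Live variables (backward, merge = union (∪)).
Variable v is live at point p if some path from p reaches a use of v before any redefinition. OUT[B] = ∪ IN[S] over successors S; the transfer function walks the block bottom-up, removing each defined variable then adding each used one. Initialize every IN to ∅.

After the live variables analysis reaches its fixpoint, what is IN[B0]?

Answer: {a, c, e}

Trace:
Per-block solution:
  B0:  IN={a, c, e}  OUT={a, f}
  B1:  IN={a, f}  OUT={a, c, f}
  B2:  IN={a, c, f}  OUT={a, b, c, f}
  B3:  IN={a, b, c, f}  OUT={a, b, c, f}
  B4:  IN={a, b, c, f}  OUT={a, b, c, e, f}
  B5:  IN={a, b, c, e, f}  OUT={a, b, d, e}
  B6:  IN={a, b, d, e}  OUT={a, b, f}
  B7:  IN={b, f}  OUT={d, f}
  B8:  IN={d, f}  OUT={}

Merge at B0: OUT[B0] = IN[B1] = {a, f}
Applying B0's transfer function to that OUT value gives IN[B0] (row B0 above).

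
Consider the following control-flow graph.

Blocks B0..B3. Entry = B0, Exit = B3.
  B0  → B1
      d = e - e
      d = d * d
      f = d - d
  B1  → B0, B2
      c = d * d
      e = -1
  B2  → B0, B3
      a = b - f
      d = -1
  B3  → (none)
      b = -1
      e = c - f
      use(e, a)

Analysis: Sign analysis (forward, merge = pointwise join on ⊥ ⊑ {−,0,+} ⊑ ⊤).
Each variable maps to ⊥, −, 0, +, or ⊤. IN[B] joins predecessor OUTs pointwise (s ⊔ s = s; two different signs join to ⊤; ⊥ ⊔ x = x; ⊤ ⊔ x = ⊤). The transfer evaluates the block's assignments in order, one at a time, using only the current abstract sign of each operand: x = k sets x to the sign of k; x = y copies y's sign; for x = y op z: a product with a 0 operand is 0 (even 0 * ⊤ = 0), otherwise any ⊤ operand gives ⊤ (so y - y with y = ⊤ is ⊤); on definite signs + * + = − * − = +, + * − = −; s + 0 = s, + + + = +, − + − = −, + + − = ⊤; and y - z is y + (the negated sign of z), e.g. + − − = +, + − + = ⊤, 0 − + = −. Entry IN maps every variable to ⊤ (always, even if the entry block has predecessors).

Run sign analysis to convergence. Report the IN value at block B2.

Answer: {a: ⊤, b: ⊤, c: ⊤, d: ⊤, e: -, f: ⊤}

Working:
Fixpoint table:
  B0:   IN=(all ⊤)   OUT=(all ⊤)
  B1:   IN=(all ⊤)   OUT={e:-; rest ⊤}
  B2:   IN={e:-; rest ⊤}   OUT={d:-, e:-; rest ⊤}
  B3:   IN={d:-, e:-; rest ⊤}   OUT={b:-, d:-; rest ⊤}

Merge at B2: IN[B2] = OUT[B1] = {a: ⊤, b: ⊤, c: ⊤, d: ⊤, e: -, f: ⊤}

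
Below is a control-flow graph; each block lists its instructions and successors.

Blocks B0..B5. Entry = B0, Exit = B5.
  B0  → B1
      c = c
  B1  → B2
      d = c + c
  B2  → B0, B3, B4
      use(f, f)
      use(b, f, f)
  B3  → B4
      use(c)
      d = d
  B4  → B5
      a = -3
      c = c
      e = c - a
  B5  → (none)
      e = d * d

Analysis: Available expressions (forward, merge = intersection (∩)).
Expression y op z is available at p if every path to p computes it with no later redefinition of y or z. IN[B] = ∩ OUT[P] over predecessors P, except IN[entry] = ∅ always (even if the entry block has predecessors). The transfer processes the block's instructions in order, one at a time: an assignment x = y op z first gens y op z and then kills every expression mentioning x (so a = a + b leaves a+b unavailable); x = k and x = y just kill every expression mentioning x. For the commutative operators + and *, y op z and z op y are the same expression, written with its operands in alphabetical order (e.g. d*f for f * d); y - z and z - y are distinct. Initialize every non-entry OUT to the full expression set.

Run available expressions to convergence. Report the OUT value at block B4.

Answer: {c-a}

Derivation:
Fixpoint table:
  B0: | IN={} | OUT={}
  B1: | IN={} | OUT={c+c}
  B2: | IN={c+c} | OUT={c+c}
  B3: | IN={c+c} | OUT={c+c}
  B4: | IN={c+c} | OUT={c-a}
  B5: | IN={c-a} | OUT={c-a, d*d}

Merge at B4: IN[B4] = OUT[B2] ∩ OUT[B3] = {c+c}
Applying B4's transfer function to that IN value gives OUT[B4] (row B4 above).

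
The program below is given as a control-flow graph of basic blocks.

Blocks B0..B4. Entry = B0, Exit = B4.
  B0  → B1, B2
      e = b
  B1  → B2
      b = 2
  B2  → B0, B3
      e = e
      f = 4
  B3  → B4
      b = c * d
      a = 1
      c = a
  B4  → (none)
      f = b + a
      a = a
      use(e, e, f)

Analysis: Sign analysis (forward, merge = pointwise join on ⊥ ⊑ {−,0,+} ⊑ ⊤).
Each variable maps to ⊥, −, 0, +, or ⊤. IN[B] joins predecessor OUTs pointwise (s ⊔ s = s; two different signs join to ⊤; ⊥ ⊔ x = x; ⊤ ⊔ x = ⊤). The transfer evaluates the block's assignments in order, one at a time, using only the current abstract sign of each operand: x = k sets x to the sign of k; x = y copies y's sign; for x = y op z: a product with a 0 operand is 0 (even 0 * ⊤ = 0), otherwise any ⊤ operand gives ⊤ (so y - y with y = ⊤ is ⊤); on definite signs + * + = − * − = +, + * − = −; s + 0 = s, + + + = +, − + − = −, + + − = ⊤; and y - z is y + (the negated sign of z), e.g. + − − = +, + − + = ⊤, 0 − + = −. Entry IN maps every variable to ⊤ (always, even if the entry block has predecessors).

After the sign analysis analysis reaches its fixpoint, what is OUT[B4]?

Fixpoint table:
  B0:   IN=(all ⊤)   OUT=(all ⊤)
  B1:   IN=(all ⊤)   OUT={b:+; rest ⊤}
  B2:   IN=(all ⊤)   OUT={f:+; rest ⊤}
  B3:   IN={f:+; rest ⊤}   OUT={a:+, c:+, f:+; rest ⊤}
  B4:   IN={a:+, c:+, f:+; rest ⊤}   OUT={a:+, c:+; rest ⊤}

Merge at B4: IN[B4] = OUT[B3] = {a: +, b: ⊤, c: +, d: ⊤, e: ⊤, f: +}
Applying B4's transfer function to that IN value gives OUT[B4] (row B4 above).

Answer: {a: +, b: ⊤, c: +, d: ⊤, e: ⊤, f: ⊤}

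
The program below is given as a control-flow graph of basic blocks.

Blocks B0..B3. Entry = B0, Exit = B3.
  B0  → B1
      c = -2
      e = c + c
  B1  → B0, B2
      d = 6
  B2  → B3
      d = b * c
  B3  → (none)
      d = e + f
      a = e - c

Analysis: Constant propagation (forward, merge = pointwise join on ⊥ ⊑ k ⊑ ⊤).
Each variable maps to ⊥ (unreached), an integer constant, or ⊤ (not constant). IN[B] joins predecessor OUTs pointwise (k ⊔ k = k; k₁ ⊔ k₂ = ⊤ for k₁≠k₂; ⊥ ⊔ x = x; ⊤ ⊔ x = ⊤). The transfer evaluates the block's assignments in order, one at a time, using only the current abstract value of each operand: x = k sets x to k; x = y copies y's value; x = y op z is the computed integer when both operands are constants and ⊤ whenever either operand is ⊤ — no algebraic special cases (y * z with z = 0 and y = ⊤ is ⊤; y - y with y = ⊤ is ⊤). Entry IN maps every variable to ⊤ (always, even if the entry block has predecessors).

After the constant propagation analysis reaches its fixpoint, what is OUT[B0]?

Converged values:
  B0:  IN=(all ⊤)  OUT={c:-2, e:-4; rest ⊤}
  B1:  IN={c:-2, e:-4; rest ⊤}  OUT={c:-2, d:6, e:-4; rest ⊤}
  B2:  IN={c:-2, d:6, e:-4; rest ⊤}  OUT={c:-2, e:-4; rest ⊤}
  B3:  IN={c:-2, e:-4; rest ⊤}  OUT={a:-2, c:-2, e:-4; rest ⊤}

Merge at B0 (entry node, so the boundary value (all ⊤) is joined with the incoming edge(s)): IN[B0] = (all ⊤) ⊔ OUT[B1] = {a: ⊤, b: ⊤, c: ⊤, d: ⊤, e: ⊤, f: ⊤}
Applying B0's transfer function to that IN value gives OUT[B0] (row B0 above).

Answer: {a: ⊤, b: ⊤, c: -2, d: ⊤, e: -4, f: ⊤}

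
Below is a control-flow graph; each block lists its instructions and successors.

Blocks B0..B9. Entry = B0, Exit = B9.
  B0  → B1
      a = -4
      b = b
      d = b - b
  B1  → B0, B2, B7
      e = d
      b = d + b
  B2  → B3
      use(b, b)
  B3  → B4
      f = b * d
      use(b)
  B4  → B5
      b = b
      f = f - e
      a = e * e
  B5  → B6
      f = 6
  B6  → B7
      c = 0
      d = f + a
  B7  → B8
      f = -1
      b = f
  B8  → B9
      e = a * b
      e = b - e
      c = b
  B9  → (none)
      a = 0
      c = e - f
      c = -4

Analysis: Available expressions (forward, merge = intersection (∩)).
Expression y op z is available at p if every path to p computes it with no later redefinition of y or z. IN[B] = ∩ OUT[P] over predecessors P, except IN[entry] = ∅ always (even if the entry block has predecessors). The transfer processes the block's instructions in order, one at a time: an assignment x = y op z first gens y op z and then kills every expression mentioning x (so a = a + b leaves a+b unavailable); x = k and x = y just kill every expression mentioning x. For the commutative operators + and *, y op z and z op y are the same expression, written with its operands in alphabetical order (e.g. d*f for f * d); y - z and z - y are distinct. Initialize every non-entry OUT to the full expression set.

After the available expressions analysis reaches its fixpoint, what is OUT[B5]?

Per-block solution:
  B0:   IN={}   OUT={b-b}
  B1:   IN={b-b}   OUT={}
  B2:   IN={}   OUT={}
  B3:   IN={}   OUT={b*d}
  B4:   IN={b*d}   OUT={e*e}
  B5:   IN={e*e}   OUT={e*e}
  B6:   IN={e*e}   OUT={a+f, e*e}
  B7:   IN={}   OUT={}
  B8:   IN={}   OUT={a*b}
  B9:   IN={a*b}   OUT={e-f}

Merge at B5: IN[B5] = OUT[B4] = {e*e}
Applying B5's transfer function to that IN value gives OUT[B5] (row B5 above).

Answer: {e*e}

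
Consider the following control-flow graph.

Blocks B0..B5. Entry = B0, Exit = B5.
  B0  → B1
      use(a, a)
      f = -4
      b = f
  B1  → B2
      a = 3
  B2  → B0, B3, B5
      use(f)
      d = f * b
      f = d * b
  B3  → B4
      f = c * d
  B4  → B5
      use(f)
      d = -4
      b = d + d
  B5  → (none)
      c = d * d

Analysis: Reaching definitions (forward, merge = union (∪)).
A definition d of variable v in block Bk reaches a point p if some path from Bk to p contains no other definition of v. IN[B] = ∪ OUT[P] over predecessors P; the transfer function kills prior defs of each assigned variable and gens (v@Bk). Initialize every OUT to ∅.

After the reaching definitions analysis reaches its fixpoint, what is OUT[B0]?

Converged values:
  B0:   IN={a@B1, b@B0, d@B2, f@B2}   OUT={a@B1, b@B0, d@B2, f@B0}
  B1:   IN={a@B1, b@B0, d@B2, f@B0}   OUT={a@B1, b@B0, d@B2, f@B0}
  B2:   IN={a@B1, b@B0, d@B2, f@B0}   OUT={a@B1, b@B0, d@B2, f@B2}
  B3:   IN={a@B1, b@B0, d@B2, f@B2}   OUT={a@B1, b@B0, d@B2, f@B3}
  B4:   IN={a@B1, b@B0, d@B2, f@B3}   OUT={a@B1, b@B4, d@B4, f@B3}
  B5:   IN={a@B1, b@B0, b@B4, d@B2, d@B4, f@B2, f@B3}   OUT={a@B1, b@B0, b@B4, c@B5, d@B2, d@B4, f@B2, f@B3}

Merge at B0 (entry node, so the boundary value {} is joined with the incoming edge(s)): IN[B0] = {} ⊔ OUT[B2] = {a@B1, b@B0, d@B2, f@B2}
Applying B0's transfer function to that IN value gives OUT[B0] (row B0 above).

Answer: {a@B1, b@B0, d@B2, f@B0}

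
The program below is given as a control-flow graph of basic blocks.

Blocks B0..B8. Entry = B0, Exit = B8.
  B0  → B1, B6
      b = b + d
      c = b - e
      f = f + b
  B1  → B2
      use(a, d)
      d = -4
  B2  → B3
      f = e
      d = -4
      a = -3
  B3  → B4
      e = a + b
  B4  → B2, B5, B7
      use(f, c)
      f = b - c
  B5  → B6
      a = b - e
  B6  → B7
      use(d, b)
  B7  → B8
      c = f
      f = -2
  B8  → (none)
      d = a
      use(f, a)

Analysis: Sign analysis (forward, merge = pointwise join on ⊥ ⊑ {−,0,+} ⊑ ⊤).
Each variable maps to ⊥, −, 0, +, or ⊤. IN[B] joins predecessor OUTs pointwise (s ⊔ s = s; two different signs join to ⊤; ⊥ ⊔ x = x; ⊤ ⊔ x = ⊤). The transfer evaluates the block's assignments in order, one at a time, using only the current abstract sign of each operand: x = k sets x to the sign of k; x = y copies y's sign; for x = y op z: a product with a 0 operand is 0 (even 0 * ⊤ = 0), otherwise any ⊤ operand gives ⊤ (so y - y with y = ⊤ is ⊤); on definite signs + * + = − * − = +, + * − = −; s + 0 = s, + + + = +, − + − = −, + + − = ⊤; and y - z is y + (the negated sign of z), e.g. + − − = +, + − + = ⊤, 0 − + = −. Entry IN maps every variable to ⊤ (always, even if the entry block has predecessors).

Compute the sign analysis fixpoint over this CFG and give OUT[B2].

Answer: {a: -, b: ⊤, c: ⊤, d: -, e: ⊤, f: ⊤}

Trace:
Fixpoint table:
  B0:  IN=(all ⊤)  OUT=(all ⊤)
  B1:  IN=(all ⊤)  OUT={d:-; rest ⊤}
  B2:  IN={d:-; rest ⊤}  OUT={a:-, d:-; rest ⊤}
  B3:  IN={a:-, d:-; rest ⊤}  OUT={a:-, d:-; rest ⊤}
  B4:  IN={a:-, d:-; rest ⊤}  OUT={a:-, d:-; rest ⊤}
  B5:  IN={a:-, d:-; rest ⊤}  OUT={d:-; rest ⊤}
  B6:  IN=(all ⊤)  OUT=(all ⊤)
  B7:  IN=(all ⊤)  OUT={f:-; rest ⊤}
  B8:  IN={f:-; rest ⊤}  OUT={f:-; rest ⊤}

Merge at B2: IN[B2] = OUT[B1] ⊔ OUT[B4] = {a: ⊤, b: ⊤, c: ⊤, d: -, e: ⊤, f: ⊤}
Applying B2's transfer function to that IN value gives OUT[B2] (row B2 above).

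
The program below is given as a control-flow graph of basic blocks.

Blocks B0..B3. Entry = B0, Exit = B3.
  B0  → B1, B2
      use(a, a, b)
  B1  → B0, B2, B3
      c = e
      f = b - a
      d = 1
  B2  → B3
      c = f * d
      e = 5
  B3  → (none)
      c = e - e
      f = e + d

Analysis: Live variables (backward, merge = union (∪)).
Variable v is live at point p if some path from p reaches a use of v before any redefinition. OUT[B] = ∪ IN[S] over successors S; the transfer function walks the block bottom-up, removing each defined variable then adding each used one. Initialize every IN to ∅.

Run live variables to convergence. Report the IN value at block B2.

Answer: {d, f}

Trace:
Converged values:
  B0:   IN={a, b, d, e, f}   OUT={a, b, d, e, f}
  B1:   IN={a, b, e}   OUT={a, b, d, e, f}
  B2:   IN={d, f}   OUT={d, e}
  B3:   IN={d, e}   OUT={}

Merge at B2: OUT[B2] = IN[B3] = {d, e}
Applying B2's transfer function to that OUT value gives IN[B2] (row B2 above).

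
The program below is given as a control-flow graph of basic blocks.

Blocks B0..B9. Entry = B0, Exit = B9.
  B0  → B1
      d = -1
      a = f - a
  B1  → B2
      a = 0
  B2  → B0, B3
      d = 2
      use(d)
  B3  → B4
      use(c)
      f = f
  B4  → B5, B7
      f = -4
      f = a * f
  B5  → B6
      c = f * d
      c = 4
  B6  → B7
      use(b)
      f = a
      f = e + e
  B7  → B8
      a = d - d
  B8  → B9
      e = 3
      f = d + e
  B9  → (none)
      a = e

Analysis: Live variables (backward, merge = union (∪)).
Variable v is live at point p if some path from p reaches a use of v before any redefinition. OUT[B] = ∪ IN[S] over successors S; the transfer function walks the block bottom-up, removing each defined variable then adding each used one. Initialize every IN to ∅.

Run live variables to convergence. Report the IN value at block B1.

Answer: {b, c, e, f}

Derivation:
Per-block solution:
  B0: | IN={a, b, c, e, f} | OUT={b, c, e, f}
  B1: | IN={b, c, e, f} | OUT={a, b, c, e, f}
  B2: | IN={a, b, c, e, f} | OUT={a, b, c, d, e, f}
  B3: | IN={a, b, c, d, e, f} | OUT={a, b, d, e}
  B4: | IN={a, b, d, e} | OUT={a, b, d, e, f}
  B5: | IN={a, b, d, e, f} | OUT={a, b, d, e}
  B6: | IN={a, b, d, e} | OUT={d}
  B7: | IN={d} | OUT={d}
  B8: | IN={d} | OUT={e}
  B9: | IN={e} | OUT={}

Merge at B1: OUT[B1] = IN[B2] = {a, b, c, e, f}
Applying B1's transfer function to that OUT value gives IN[B1] (row B1 above).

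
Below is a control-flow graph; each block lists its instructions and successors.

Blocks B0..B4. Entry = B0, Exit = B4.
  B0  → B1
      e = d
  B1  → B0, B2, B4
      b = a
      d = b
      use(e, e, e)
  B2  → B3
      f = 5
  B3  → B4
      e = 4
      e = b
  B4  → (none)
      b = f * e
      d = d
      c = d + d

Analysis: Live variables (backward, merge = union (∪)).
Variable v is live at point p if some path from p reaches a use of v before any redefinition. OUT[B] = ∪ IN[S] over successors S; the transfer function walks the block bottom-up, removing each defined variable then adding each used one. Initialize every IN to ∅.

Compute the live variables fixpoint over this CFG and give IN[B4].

Answer: {d, e, f}

Trace:
Per-block solution:
  B0:   IN={a, d, f}   OUT={a, e, f}
  B1:   IN={a, e, f}   OUT={a, b, d, e, f}
  B2:   IN={b, d}   OUT={b, d, f}
  B3:   IN={b, d, f}   OUT={d, e, f}
  B4:   IN={d, e, f}   OUT={}

B4 is the boundary node: OUT[B4] = {}
Applying B4's transfer function to that OUT value gives IN[B4] (row B4 above).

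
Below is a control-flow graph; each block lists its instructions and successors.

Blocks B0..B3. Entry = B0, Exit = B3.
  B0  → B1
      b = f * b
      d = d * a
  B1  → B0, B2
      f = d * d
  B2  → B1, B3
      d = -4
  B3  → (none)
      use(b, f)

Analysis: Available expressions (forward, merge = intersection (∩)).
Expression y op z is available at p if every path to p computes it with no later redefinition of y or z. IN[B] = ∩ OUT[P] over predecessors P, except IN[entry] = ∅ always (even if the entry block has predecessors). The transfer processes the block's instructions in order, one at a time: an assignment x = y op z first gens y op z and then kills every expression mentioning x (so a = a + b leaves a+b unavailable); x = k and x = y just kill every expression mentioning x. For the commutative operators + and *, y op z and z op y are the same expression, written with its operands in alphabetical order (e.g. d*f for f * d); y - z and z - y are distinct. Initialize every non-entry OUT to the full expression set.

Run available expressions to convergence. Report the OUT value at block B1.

Fixpoint table:
  B0:   IN={}   OUT={}
  B1:   IN={}   OUT={d*d}
  B2:   IN={d*d}   OUT={}
  B3:   IN={}   OUT={}

Merge at B1: IN[B1] = OUT[B0] ∩ OUT[B2] = {}
Applying B1's transfer function to that IN value gives OUT[B1] (row B1 above).

Answer: {d*d}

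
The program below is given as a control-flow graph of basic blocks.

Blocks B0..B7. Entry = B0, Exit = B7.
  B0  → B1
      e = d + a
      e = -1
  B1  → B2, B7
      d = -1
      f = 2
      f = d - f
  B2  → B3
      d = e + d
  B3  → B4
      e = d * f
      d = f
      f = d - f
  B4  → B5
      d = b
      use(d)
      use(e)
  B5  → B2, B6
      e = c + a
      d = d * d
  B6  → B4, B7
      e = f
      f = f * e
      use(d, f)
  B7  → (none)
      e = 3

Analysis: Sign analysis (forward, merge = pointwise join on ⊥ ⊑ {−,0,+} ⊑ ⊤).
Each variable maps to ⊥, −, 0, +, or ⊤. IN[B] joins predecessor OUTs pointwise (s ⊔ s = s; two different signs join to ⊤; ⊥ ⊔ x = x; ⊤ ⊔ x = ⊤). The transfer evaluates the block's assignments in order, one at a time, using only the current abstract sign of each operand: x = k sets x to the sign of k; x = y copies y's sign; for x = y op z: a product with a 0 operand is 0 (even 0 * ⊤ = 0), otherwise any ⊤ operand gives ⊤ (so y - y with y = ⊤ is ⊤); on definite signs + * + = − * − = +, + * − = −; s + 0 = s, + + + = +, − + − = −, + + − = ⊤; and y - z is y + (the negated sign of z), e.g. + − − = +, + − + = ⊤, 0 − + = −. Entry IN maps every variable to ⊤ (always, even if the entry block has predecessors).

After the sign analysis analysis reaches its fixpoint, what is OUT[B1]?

Fixpoint table:
  B0: | IN=(all ⊤) | OUT={e:-; rest ⊤}
  B1: | IN={e:-; rest ⊤} | OUT={d:-, e:-, f:-; rest ⊤}
  B2: | IN=(all ⊤) | OUT=(all ⊤)
  B3: | IN=(all ⊤) | OUT=(all ⊤)
  B4: | IN=(all ⊤) | OUT=(all ⊤)
  B5: | IN=(all ⊤) | OUT=(all ⊤)
  B6: | IN=(all ⊤) | OUT=(all ⊤)
  B7: | IN=(all ⊤) | OUT={e:+; rest ⊤}

Merge at B1: IN[B1] = OUT[B0] = {a: ⊤, b: ⊤, c: ⊤, d: ⊤, e: -, f: ⊤}
Applying B1's transfer function to that IN value gives OUT[B1] (row B1 above).

Answer: {a: ⊤, b: ⊤, c: ⊤, d: -, e: -, f: -}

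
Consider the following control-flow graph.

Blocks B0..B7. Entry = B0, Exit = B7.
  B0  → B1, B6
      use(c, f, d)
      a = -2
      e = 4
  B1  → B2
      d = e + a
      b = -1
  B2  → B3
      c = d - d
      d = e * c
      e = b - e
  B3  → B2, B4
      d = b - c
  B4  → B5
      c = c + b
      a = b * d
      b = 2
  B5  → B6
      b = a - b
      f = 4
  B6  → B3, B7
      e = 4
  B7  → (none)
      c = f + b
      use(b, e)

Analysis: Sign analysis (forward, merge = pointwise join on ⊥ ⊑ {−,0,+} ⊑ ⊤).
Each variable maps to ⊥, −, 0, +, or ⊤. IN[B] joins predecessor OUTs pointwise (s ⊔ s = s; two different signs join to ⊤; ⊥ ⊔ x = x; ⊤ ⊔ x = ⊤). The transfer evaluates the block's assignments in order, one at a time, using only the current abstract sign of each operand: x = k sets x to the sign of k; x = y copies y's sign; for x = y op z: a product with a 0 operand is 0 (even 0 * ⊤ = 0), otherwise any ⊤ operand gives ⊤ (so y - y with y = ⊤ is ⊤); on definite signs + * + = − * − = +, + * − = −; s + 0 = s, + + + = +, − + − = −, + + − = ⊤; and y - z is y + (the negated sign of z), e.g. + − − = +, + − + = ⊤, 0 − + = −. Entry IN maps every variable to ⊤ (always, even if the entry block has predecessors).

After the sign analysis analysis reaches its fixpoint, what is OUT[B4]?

Per-block solution:
  B0:   IN=(all ⊤)   OUT={a:-, e:+; rest ⊤}
  B1:   IN={a:-, e:+; rest ⊤}   OUT={a:-, b:-, e:+; rest ⊤}
  B2:   IN=(all ⊤)   OUT=(all ⊤)
  B3:   IN=(all ⊤)   OUT=(all ⊤)
  B4:   IN=(all ⊤)   OUT={b:+; rest ⊤}
  B5:   IN={b:+; rest ⊤}   OUT={f:+; rest ⊤}
  B6:   IN=(all ⊤)   OUT={e:+; rest ⊤}
  B7:   IN={e:+; rest ⊤}   OUT={e:+; rest ⊤}

Merge at B4: IN[B4] = OUT[B3] = {a: ⊤, b: ⊤, c: ⊤, d: ⊤, e: ⊤, f: ⊤}
Applying B4's transfer function to that IN value gives OUT[B4] (row B4 above).

Answer: {a: ⊤, b: +, c: ⊤, d: ⊤, e: ⊤, f: ⊤}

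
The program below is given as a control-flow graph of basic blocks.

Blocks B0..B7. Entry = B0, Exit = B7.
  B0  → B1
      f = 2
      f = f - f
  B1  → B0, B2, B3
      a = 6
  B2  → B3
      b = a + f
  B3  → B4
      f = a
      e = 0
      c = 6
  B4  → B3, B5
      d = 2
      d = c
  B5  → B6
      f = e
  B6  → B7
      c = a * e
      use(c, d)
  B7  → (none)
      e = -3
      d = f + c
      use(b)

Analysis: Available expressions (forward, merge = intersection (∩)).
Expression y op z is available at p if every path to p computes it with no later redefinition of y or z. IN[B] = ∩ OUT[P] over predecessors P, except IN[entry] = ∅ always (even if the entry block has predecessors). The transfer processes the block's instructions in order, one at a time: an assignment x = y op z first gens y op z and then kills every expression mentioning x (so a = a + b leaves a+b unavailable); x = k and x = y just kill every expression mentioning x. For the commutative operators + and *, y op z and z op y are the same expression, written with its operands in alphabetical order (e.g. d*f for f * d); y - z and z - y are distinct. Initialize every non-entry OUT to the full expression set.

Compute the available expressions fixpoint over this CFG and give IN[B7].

Answer: {a*e}

Trace:
Converged values:
  B0:   IN={}   OUT={}
  B1:   IN={}   OUT={}
  B2:   IN={}   OUT={a+f}
  B3:   IN={}   OUT={}
  B4:   IN={}   OUT={}
  B5:   IN={}   OUT={}
  B6:   IN={}   OUT={a*e}
  B7:   IN={a*e}   OUT={c+f}

Merge at B7: IN[B7] = OUT[B6] = {a*e}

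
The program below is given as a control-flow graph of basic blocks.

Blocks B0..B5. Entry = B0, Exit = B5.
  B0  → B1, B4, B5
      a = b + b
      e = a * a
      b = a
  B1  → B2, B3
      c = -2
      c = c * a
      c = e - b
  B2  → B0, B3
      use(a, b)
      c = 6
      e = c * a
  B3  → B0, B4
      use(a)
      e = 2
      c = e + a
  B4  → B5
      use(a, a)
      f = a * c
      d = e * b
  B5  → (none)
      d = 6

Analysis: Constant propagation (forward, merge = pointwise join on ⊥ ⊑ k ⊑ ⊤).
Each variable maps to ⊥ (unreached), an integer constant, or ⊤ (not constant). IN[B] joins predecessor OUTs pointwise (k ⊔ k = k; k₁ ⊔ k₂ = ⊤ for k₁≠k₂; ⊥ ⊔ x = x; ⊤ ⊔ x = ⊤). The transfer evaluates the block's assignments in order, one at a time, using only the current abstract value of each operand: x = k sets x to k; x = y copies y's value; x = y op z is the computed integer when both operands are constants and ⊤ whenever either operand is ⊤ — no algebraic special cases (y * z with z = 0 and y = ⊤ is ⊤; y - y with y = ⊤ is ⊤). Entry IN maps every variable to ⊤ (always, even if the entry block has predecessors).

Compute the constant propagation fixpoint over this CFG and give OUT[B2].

Fixpoint table:
  B0:  IN=(all ⊤)  OUT=(all ⊤)
  B1:  IN=(all ⊤)  OUT=(all ⊤)
  B2:  IN=(all ⊤)  OUT={c:6; rest ⊤}
  B3:  IN=(all ⊤)  OUT={e:2; rest ⊤}
  B4:  IN=(all ⊤)  OUT=(all ⊤)
  B5:  IN=(all ⊤)  OUT={d:6; rest ⊤}

Merge at B2: IN[B2] = OUT[B1] = {a: ⊤, b: ⊤, c: ⊤, d: ⊤, e: ⊤, f: ⊤}
Applying B2's transfer function to that IN value gives OUT[B2] (row B2 above).

Answer: {a: ⊤, b: ⊤, c: 6, d: ⊤, e: ⊤, f: ⊤}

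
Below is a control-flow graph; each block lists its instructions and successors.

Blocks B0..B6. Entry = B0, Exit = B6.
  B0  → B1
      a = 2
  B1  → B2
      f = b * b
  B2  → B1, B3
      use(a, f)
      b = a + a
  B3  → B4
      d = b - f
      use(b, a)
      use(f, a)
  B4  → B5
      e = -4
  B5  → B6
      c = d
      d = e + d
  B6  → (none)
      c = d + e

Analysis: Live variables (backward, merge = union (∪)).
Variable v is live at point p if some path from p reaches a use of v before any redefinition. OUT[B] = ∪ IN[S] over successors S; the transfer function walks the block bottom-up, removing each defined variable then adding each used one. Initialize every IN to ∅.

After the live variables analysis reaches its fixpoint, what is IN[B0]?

Fixpoint table:
  B0:  IN={b}  OUT={a, b}
  B1:  IN={a, b}  OUT={a, f}
  B2:  IN={a, f}  OUT={a, b, f}
  B3:  IN={a, b, f}  OUT={d}
  B4:  IN={d}  OUT={d, e}
  B5:  IN={d, e}  OUT={d, e}
  B6:  IN={d, e}  OUT={}

Merge at B0: OUT[B0] = IN[B1] = {a, b}
Applying B0's transfer function to that OUT value gives IN[B0] (row B0 above).

Answer: {b}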